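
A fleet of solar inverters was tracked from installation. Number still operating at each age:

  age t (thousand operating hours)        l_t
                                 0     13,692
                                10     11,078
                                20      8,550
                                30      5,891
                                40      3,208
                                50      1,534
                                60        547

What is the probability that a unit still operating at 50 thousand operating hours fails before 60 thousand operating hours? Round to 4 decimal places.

0.6434

P(fail before 60 | operational at 50) = 1 − l_60/l_50 = 1 − 547/1,534 = (987)/1,534 = 0.643416.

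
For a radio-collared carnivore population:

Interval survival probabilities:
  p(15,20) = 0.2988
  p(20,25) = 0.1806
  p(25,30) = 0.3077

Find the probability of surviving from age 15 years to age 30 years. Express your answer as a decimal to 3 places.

Chaining the interval survival probabilities: 0.2988 × 0.1806 × 0.3077.
= 0.016605.

0.017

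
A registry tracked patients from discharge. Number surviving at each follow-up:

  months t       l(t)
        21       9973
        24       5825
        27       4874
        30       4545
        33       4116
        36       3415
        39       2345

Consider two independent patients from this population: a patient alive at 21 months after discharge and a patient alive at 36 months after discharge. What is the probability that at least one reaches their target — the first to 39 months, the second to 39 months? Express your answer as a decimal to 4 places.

p₁ = l(39)/l(21) = 2345/9973 = 0.235135; p₂ = l(39)/l(36) = 2345/3415 = 0.686676.
P(at least one) = 1 − (1−p₁)(1−p₂) = 1 − 0.764865 × 0.313324 = 0.760349.

0.7603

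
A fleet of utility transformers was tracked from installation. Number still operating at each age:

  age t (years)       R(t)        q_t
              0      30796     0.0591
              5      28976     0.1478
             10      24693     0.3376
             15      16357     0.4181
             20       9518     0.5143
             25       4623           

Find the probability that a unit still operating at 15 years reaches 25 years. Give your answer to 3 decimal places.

The conditional survival probability is R(25)/R(15) = 4623/16357 = 0.282631.

0.283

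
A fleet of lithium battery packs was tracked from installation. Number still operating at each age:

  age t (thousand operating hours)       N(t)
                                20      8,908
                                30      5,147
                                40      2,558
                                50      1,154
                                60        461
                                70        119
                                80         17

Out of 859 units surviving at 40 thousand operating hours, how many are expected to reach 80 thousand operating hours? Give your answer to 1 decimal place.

The relevant probability is 17/2,558 = 0.006646.
Expected number = 859 × 0.006646 = 5.7.

5.7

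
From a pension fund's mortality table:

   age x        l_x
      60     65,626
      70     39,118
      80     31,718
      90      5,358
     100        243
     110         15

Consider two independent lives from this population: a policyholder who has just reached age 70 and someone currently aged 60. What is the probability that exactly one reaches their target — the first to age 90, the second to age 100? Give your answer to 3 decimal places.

0.140

p₁ = l_90/l_70 = 5,358/39,118 = 0.136970; p₂ = l_100/l_60 = 243/65,626 = 0.003703.
P(exactly one) = p₁(1−p₂) + (1−p₁)p₂ = 0.136463 + 0.003196 = 0.139659.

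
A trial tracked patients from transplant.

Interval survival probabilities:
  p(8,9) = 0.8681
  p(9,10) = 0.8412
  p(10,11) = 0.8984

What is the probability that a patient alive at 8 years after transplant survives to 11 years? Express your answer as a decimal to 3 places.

P(survive 8→11) = 0.8681 × 0.8412 × 0.8984.
= 0.656053.

0.656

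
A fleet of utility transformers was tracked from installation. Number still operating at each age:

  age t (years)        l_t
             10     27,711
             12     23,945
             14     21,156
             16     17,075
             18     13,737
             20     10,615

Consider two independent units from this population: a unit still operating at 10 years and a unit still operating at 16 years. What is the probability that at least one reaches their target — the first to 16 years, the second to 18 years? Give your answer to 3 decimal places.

p₁ = l_16/l_10 = 17,075/27,711 = 0.616181; p₂ = l_18/l_16 = 13,737/17,075 = 0.804510.
P(at least one) = 1 − (1−p₁)(1−p₂) = 1 − 0.383819 × 0.195490 = 0.924967.

0.925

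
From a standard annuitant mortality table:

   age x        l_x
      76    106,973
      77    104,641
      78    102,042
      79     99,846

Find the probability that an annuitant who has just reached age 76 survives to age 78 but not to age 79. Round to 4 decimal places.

This is the probability of reaching 78 but not 79, conditional on being alive at 76: (l_78 − l_79) / l_76.
= (102,042 − 99,846) / 106,973 = 2,196 / 106,973 = 0.020529.

0.0205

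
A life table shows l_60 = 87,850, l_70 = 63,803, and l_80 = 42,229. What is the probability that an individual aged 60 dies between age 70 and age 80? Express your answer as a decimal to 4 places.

0.2456

This is the probability of reaching 70 but not 80, conditional on being alive at 60: (l_70 − l_80) / l_60.
= (63,803 − 42,229) / 87,850 = 21,574 / 87,850 = 0.245578.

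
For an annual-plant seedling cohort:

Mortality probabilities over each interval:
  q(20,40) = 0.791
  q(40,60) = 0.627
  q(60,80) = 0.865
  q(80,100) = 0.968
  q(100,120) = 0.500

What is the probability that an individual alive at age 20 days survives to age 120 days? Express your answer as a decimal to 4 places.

0.0002

The overall survival probability is (1 − 0.791) × (1 − 0.627) × (1 − 0.865) × (1 − 0.968) × (1 − 0.500).
= 0.209 × 0.373 × 0.135 × 0.032 × 0.500 = 0.000168.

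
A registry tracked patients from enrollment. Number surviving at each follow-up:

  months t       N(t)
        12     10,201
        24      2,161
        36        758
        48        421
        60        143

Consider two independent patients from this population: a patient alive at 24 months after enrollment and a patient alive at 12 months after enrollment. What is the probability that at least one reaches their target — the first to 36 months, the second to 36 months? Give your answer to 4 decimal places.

0.3990

p₁ = N(36)/N(24) = 758/2,161 = 0.350764; p₂ = N(36)/N(12) = 758/10,201 = 0.074306.
P(at least one) = 1 − (1−p₁)(1−p₂) = 1 − 0.649236 × 0.925694 = 0.399006.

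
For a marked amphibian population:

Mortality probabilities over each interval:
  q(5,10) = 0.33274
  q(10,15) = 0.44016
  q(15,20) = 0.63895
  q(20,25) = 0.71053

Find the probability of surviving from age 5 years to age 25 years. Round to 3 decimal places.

0.039

Survival from 5 to 25 is the product of surviving each interval: (1 − 0.33274) × (1 − 0.44016) × (1 − 0.63895) × (1 − 0.71053).
= 0.66726 × 0.55984 × 0.36105 × 0.28947 = 0.039042.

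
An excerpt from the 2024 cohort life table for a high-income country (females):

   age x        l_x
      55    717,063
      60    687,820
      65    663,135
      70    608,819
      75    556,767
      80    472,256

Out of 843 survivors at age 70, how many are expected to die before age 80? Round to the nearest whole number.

189

The relevant probability is 1 − 472,256/608,819 = 0.224308.
Expected number = 843 × 0.224308 = 189.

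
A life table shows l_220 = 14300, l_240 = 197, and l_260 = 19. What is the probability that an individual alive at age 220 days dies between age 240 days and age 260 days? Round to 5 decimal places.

0.01245

This is the probability of reaching 240 but not 260, conditional on being alive at 220: (l_240 − l_260) / l_220.
= (197 − 19) / 14300 = 178 / 14300 = 0.012448.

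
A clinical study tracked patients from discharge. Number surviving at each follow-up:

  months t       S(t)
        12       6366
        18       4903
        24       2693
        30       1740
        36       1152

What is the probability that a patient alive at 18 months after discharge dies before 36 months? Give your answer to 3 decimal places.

0.765

P(die before 36 | alive at 18) = 1 − S(36)/S(18) = 1 − 1152/4903 = (3751)/4903 = 0.765042.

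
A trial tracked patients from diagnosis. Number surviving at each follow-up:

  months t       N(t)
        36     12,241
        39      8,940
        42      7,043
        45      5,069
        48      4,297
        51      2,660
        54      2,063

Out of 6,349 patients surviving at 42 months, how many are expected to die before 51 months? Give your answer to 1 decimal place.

3951.1

The relevant probability is 1 − 2,660/7,043 = 0.622320.
Expected number = 6,349 × 0.622320 = 3951.1.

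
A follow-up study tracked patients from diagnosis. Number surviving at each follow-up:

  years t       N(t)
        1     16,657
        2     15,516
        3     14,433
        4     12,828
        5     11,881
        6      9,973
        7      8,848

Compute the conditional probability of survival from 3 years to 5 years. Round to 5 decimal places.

The conditional survival probability is N(5)/N(3) = 11,881/14,433 = 0.823183.

0.82318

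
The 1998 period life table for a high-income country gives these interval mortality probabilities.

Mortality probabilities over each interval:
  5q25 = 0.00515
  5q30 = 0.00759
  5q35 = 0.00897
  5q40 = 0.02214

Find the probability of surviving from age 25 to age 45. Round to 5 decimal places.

Survival from 25 to 45 is the product of surviving each interval: (1 − 0.00515) × (1 − 0.00759) × (1 − 0.00897) × (1 − 0.02214).
= 0.99485 × 0.99241 × 0.99103 × 0.97786 = 0.956780.

0.95678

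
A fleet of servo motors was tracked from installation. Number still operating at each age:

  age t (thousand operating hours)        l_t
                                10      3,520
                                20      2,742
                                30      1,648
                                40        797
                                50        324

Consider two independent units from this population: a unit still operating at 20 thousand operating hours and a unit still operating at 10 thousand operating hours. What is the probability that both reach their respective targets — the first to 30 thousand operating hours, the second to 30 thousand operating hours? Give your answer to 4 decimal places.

0.2814

p₁ = l_30/l_20 = 1,648/2,742 = 0.601021; p₂ = l_30/l_10 = 1,648/3,520 = 0.468182.
P(both) = p₁ × p₂ = 0.601021 × 0.468182 = 0.281387.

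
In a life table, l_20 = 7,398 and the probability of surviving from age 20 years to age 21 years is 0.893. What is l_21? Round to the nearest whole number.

6606

l_21 = l_20 × p = 7,398 × 0.893 = 6606.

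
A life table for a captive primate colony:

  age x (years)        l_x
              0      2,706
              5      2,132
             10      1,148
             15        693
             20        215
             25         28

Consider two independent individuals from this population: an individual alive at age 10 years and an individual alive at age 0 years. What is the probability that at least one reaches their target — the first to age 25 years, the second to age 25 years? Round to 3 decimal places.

0.034

p₁ = l_25/l_10 = 28/1,148 = 0.024390; p₂ = l_25/l_0 = 28/2,706 = 0.010347.
P(at least one) = 1 − (1−p₁)(1−p₂) = 1 − 0.975610 × 0.989653 = 0.034485.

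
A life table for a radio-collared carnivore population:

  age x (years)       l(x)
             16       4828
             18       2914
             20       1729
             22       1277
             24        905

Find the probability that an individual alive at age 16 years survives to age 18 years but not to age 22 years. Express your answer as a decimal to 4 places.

This is the probability of reaching 18 but not 22, conditional on being alive at 16: (l(18) − l(22)) / l(16).
= (2914 − 1277) / 4828 = 1637 / 4828 = 0.339064.

0.3391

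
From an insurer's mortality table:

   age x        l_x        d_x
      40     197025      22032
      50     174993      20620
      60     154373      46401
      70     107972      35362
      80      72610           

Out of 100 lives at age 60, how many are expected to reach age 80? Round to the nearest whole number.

47

The relevant probability is 72610/154373 = 0.470354.
Expected number = 100 × 0.470354 = 47.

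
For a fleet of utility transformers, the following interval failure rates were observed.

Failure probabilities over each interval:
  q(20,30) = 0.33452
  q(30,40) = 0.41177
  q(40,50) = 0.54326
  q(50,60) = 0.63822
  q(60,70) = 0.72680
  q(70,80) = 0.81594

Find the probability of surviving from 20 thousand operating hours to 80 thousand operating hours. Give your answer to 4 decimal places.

The overall survival probability is (1 − 0.33452) × (1 − 0.41177) × (1 − 0.54326) × (1 − 0.63822) × (1 − 0.72680) × (1 − 0.81594).
= 0.66548 × 0.58823 × 0.45674 × 0.36178 × 0.27320 × 0.18406 = 0.003253.

0.0033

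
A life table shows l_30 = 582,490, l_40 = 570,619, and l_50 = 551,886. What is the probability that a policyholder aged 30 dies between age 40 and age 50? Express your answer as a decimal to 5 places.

This is the probability of reaching 40 but not 50, conditional on being alive at 30: (l_40 − l_50) / l_30.
= (570,619 − 551,886) / 582,490 = 18,733 / 582,490 = 0.032160.

0.03216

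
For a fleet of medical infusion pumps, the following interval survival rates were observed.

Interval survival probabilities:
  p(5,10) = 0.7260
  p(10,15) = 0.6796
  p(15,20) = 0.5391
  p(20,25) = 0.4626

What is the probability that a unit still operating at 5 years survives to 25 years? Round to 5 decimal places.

P(survive 5→25) = 0.7260 × 0.6796 × 0.5391 × 0.4626.
= 0.123045.

0.12305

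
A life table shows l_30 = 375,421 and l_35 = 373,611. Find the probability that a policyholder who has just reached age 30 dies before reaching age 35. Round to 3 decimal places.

P(die before 35 | alive at 30) = 1 − l_35/l_30 = 1 − 373,611/375,421 = (1,810)/375,421 = 0.004821.

0.005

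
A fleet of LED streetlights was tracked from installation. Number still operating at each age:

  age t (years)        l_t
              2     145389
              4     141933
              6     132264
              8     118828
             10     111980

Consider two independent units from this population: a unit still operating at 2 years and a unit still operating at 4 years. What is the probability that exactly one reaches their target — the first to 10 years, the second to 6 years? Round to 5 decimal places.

p₁ = l_10/l_2 = 111980/145389 = 0.770210; p₂ = l_6/l_4 = 132264/141933 = 0.931876.
P(exactly one) = p₁(1−p₂) + (1−p₁)p₂ = 0.052470 + 0.214136 = 0.266606.

0.26661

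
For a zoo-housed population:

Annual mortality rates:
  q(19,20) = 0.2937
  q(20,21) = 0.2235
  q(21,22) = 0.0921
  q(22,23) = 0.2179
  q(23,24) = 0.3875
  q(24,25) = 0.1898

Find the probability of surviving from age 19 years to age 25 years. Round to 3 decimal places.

0.193

P(survive 19→25) = (1 − 0.2937) × (1 − 0.2235) × (1 − 0.0921) × (1 − 0.2179) × (1 − 0.3875) × (1 − 0.1898).
= 0.7063 × 0.7765 × 0.9079 × 0.7821 × 0.6125 × 0.8102 = 0.193254.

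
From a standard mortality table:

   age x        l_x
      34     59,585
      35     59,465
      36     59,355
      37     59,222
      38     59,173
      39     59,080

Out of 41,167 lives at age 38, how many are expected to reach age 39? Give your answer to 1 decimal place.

The relevant probability is 59,080/59,173 = 0.998428.
Expected number = 41,167 × 0.998428 = 41102.3.

41102.3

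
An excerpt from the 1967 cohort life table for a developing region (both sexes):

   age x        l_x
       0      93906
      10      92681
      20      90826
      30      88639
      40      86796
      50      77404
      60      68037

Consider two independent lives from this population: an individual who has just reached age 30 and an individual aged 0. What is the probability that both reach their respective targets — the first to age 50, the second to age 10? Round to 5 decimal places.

p₁ = l_50/l_30 = 77404/88639 = 0.873250; p₂ = l_10/l_0 = 92681/93906 = 0.986955.
P(both) = p₁ × p₂ = 0.873250 × 0.986955 = 0.861858.

0.86186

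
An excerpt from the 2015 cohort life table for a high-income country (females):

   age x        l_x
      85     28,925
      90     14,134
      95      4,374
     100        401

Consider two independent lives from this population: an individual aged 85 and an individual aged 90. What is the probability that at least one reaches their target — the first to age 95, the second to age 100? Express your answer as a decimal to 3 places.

0.175

p₁ = l_95/l_85 = 4,374/28,925 = 0.151219; p₂ = l_100/l_90 = 401/14,134 = 0.028371.
P(at least one) = 1 − (1−p₁)(1−p₂) = 1 − 0.848781 × 0.971629 = 0.175300.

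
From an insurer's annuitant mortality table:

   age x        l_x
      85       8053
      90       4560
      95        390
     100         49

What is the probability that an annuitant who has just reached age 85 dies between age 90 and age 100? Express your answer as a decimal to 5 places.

We want 5|10q85 = (l_90 − l_100)/l_85.
This is the probability of reaching 90 but not 100, conditional on being alive at 85: (l_90 − l_100) / l_85.
= (4560 − 49) / 8053 = 4511 / 8053 = 0.560164.

0.56016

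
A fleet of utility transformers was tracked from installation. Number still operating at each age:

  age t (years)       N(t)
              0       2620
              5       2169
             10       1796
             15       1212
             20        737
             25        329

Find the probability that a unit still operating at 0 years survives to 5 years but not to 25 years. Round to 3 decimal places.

0.702

This is the probability of reaching 5 but not 25, conditional on being operational at 0: (N(5) − N(25)) / N(0).
= (2169 − 329) / 2620 = 1840 / 2620 = 0.702290.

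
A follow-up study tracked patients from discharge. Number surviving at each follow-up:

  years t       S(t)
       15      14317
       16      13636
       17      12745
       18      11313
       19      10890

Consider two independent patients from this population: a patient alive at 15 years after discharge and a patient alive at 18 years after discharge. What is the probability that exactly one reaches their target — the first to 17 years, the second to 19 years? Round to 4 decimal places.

p₁ = S(17)/S(15) = 12745/14317 = 0.890200; p₂ = S(19)/S(18) = 10890/11313 = 0.962609.
P(exactly one) = p₁(1−p₂) + (1−p₁)p₂ = 0.033285 + 0.105694 = 0.138980.

0.1390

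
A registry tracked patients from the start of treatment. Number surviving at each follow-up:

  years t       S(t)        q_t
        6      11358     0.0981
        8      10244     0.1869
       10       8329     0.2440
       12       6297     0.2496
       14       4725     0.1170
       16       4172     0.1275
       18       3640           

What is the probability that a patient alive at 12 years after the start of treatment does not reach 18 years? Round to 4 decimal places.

P(die before 18 | alive at 12) = 1 − S(18)/S(12) = 1 − 3640/6297 = (2657)/6297 = 0.421947.

0.4219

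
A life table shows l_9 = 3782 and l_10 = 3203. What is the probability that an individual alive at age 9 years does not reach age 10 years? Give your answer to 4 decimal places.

P(die before 10 | alive at 9) = 1 − l_10/l_9 = 1 − 3203/3782 = (579)/3782 = 0.153094.

0.1531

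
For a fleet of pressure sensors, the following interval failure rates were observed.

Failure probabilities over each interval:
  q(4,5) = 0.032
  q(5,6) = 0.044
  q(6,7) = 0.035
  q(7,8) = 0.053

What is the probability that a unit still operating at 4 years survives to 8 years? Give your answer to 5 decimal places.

0.84569

Chaining the interval survival probabilities: (1 − 0.032) × (1 − 0.044) × (1 − 0.035) × (1 − 0.053).
= 0.968 × 0.956 × 0.965 × 0.947 = 0.845689.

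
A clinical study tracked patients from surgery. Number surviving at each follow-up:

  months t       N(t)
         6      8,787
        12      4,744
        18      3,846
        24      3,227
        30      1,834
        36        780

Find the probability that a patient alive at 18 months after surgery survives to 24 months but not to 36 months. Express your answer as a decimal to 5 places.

0.63625

This is the probability of reaching 24 but not 36, conditional on being alive at 18: (N(24) − N(36)) / N(18).
= (3,227 − 780) / 3,846 = 2,447 / 3,846 = 0.636245.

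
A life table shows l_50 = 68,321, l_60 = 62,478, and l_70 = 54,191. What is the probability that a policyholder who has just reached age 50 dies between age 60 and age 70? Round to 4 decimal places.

0.1213

This is the probability of reaching 60 but not 70, conditional on being alive at 50: (l_60 − l_70) / l_50.
= (62,478 − 54,191) / 68,321 = 8,287 / 68,321 = 0.121295.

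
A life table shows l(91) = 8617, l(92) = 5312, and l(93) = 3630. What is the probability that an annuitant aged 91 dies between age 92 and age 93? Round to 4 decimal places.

0.1952

This is the probability of reaching 92 but not 93, conditional on being alive at 91: (l(92) − l(93)) / l(91).
= (5312 − 3630) / 8617 = 1682 / 8617 = 0.195196.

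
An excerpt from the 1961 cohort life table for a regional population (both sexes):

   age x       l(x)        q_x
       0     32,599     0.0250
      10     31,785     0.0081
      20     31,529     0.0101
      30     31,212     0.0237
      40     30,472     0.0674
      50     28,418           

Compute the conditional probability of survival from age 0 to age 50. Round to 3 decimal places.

0.872

The conditional survival probability is l(50)/l(0) = 28,418/32,599 = 0.871745.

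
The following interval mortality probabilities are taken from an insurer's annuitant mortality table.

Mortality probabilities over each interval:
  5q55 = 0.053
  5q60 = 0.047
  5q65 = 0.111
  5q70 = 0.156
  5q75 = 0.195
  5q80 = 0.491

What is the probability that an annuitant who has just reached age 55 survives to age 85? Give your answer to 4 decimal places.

0.2775

Survival from 55 to 85 is the product of surviving each interval: (1 − 0.053) × (1 − 0.047) × (1 − 0.111) × (1 − 0.156) × (1 − 0.195) × (1 − 0.491).
= 0.947 × 0.953 × 0.889 × 0.844 × 0.805 × 0.509 = 0.277460.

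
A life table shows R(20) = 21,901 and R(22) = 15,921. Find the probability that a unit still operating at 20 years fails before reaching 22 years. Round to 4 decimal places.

0.2730

P(fail before 22 | operational at 20) = 1 − R(22)/R(20) = 1 − 15,921/21,901 = (5,980)/21,901 = 0.273047.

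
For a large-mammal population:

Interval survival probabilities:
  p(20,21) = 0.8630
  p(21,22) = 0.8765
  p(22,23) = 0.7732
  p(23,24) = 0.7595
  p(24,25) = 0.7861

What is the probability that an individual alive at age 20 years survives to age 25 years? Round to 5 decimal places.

0.34919

The overall survival probability is 0.8630 × 0.8765 × 0.7732 × 0.7595 × 0.7861.
= 0.349189.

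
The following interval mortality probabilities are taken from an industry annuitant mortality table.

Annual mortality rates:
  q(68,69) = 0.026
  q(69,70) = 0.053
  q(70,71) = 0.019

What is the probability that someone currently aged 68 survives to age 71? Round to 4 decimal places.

The overall survival probability is (1 − 0.026) × (1 − 0.053) × (1 − 0.019).
= 0.974 × 0.947 × 0.981 = 0.904853.

0.9049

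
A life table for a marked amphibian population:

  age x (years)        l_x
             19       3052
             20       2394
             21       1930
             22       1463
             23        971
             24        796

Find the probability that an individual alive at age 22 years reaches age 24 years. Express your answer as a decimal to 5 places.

0.54409

The conditional survival probability is l_24/l_22 = 796/1463 = 0.544087.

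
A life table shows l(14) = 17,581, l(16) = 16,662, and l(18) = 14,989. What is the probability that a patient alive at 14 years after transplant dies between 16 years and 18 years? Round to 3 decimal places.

0.095

This is the probability of reaching 16 but not 18, conditional on being alive at 14: (l(16) − l(18)) / l(14).
= (16,662 − 14,989) / 17,581 = 1,673 / 17,581 = 0.095160.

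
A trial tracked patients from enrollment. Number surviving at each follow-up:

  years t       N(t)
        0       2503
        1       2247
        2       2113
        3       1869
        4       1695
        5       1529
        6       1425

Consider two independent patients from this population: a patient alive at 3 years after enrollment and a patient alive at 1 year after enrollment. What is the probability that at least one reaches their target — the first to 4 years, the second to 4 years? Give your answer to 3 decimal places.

p₁ = N(4)/N(3) = 1695/1869 = 0.906902; p₂ = N(4)/N(1) = 1695/2247 = 0.754339.
P(at least one) = 1 − (1−p₁)(1−p₂) = 1 − 0.093098 × 0.245661 = 0.977129.

0.977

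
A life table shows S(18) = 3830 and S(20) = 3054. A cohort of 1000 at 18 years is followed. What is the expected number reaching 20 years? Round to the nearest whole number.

797

The relevant probability is 3054/3830 = 0.797389.
Expected number = 1000 × 0.797389 = 797.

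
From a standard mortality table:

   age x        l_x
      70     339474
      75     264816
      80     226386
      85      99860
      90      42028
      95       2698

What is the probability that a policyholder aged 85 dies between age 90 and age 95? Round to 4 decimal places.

We want 5|5q85 = (l_90 − l_95)/l_85.
This is the probability of reaching 90 but not 95, conditional on being alive at 85: (l_90 − l_95) / l_85.
= (42028 − 2698) / 99860 = 39330 / 99860 = 0.393851.

0.3939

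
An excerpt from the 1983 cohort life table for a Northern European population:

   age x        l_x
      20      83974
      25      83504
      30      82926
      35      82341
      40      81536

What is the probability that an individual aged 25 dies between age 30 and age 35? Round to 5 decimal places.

0.00701

We want 5|5q25 = (l_30 − l_35)/l_25.
This is the probability of reaching 30 but not 35, conditional on being alive at 25: (l_30 − l_35) / l_25.
= (82926 − 82341) / 83504 = 585 / 83504 = 0.007006.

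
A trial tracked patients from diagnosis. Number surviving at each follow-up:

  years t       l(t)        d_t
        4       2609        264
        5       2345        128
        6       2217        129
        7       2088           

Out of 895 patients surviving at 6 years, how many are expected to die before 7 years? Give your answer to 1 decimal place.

52.1

The relevant probability is 1 − 2088/2217 = 0.058187.
Expected number = 895 × 0.058187 = 52.1.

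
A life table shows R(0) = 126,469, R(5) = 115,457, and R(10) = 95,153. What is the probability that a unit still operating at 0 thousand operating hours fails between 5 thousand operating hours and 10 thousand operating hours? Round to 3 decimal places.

This is the probability of reaching 5 but not 10, conditional on being operational at 0: (R(5) − R(10)) / R(0).
= (115,457 − 95,153) / 126,469 = 20,304 / 126,469 = 0.160545.

0.161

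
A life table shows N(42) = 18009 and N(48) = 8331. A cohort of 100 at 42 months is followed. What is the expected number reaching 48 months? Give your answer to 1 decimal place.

The relevant probability is 8331/18009 = 0.462602.
Expected number = 100 × 0.462602 = 46.3.

46.3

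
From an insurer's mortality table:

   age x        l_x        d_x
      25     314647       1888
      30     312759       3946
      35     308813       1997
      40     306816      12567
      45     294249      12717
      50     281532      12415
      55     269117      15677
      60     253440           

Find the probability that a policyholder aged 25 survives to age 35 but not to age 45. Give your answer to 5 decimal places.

0.04629

We want 10|10q25 = (l_35 − l_45)/l_25.
This is the probability of reaching 35 but not 45, conditional on being alive at 25: (l_35 − l_45) / l_25.
= (308813 − 294249) / 314647 = 14564 / 314647 = 0.046287.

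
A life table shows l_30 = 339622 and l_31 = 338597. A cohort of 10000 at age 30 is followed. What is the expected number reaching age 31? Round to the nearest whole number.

The relevant probability is 338597/339622 = 0.996982.
Expected number = 10000 × 0.996982 = 9970.

9970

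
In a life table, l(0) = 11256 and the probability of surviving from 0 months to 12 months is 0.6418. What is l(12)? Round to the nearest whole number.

l(12) = l(0) × p = 11256 × 0.6418 = 7224.

7224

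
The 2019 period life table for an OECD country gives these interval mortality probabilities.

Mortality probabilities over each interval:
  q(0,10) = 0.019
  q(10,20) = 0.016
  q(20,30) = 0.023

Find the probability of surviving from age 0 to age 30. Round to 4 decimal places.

0.9431

Chaining the interval survival probabilities: (1 − 0.019) × (1 − 0.016) × (1 − 0.023).
= 0.981 × 0.984 × 0.977 = 0.943102.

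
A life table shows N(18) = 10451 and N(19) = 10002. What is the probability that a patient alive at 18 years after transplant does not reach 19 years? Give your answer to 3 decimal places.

0.043

P(die before 19 | alive at 18) = 1 − N(19)/N(18) = 1 − 10002/10451 = (449)/10451 = 0.042962.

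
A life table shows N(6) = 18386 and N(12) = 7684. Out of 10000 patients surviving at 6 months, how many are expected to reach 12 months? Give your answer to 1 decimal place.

4179.3

The relevant probability is 7684/18386 = 0.417927.
Expected number = 10000 × 0.417927 = 4179.3.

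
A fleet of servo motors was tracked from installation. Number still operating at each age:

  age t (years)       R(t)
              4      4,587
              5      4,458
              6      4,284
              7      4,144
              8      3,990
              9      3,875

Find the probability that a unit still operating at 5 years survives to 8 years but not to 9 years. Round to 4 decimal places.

This is the probability of reaching 8 but not 9, conditional on being operational at 5: (R(8) − R(9)) / R(5).
= (3,990 − 3,875) / 4,458 = 115 / 4,458 = 0.025796.

0.0258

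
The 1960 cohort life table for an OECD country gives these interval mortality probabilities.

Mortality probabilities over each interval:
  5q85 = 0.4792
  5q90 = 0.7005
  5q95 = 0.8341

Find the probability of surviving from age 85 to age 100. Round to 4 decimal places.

Survival from 85 to 100 is the product of surviving each interval: (1 − 0.4792) × (1 − 0.7005) × (1 − 0.8341).
= 0.5208 × 0.2995 × 0.1659 = 0.025877.

0.0259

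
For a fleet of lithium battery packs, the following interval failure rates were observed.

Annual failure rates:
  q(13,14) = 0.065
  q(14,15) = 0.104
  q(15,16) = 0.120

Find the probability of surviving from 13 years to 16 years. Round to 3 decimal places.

The overall survival probability is (1 − 0.065) × (1 − 0.104) × (1 − 0.120).
= 0.935 × 0.896 × 0.880 = 0.737229.

0.737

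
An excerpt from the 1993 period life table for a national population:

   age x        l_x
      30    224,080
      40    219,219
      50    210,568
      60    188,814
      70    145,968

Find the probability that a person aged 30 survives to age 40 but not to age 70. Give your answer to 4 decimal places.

0.3269

We want 10|30q30 = (l_40 − l_70)/l_30.
This is the probability of reaching 40 but not 70, conditional on being alive at 30: (l_40 − l_70) / l_30.
= (219,219 − 145,968) / 224,080 = 73,251 / 224,080 = 0.326897.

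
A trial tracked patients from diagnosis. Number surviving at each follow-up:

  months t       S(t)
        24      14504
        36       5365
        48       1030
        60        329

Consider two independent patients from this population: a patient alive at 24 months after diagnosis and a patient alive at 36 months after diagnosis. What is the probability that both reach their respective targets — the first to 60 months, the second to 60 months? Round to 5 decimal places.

0.00139

p₁ = S(60)/S(24) = 329/14504 = 0.022683; p₂ = S(60)/S(36) = 329/5365 = 0.061323.
P(both) = p₁ × p₂ = 0.022683 × 0.061323 = 0.001391.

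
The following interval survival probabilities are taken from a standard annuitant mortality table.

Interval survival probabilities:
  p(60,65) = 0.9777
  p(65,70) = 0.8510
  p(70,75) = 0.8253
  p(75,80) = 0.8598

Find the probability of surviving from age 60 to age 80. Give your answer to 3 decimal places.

Chaining the interval survival probabilities: 0.9777 × 0.8510 × 0.8253 × 0.8598.
= 0.590397.

0.590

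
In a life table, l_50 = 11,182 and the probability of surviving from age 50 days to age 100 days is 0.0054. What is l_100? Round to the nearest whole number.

60

l_100 = l_50 × p = 11,182 × 0.0054 = 60.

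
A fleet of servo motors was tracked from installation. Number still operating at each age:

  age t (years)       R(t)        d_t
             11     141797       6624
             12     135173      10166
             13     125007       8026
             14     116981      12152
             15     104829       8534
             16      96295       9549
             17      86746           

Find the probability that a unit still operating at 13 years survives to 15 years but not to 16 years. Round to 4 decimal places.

0.0683

This is the probability of reaching 15 but not 16, conditional on being operational at 13: (R(15) − R(16)) / R(13).
= (104829 − 96295) / 125007 = 8534 / 125007 = 0.068268.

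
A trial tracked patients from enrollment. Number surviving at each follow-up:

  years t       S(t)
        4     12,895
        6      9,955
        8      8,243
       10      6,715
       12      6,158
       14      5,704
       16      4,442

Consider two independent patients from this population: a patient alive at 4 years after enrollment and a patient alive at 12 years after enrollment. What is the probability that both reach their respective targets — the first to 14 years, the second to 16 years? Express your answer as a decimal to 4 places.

p₁ = S(14)/S(4) = 5,704/12,895 = 0.442342; p₂ = S(16)/S(12) = 4,442/6,158 = 0.721338.
P(both) = p₁ × p₂ = 0.442342 × 0.721338 = 0.319078.

0.3191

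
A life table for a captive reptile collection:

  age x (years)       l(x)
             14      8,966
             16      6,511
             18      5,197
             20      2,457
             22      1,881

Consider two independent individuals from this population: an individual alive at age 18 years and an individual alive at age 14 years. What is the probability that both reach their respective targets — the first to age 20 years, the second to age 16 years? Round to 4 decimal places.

p₁ = l(20)/l(18) = 2,457/5,197 = 0.472773; p₂ = l(16)/l(14) = 6,511/8,966 = 0.726188.
P(both) = p₁ × p₂ = 0.472773 × 0.726188 = 0.343322.

0.3433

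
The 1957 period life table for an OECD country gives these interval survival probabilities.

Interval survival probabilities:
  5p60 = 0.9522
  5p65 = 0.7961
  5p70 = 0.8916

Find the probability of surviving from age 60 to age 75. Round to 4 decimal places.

Chaining the interval survival probabilities: 0.9522 × 0.7961 × 0.8916.
= 0.675874.

0.6759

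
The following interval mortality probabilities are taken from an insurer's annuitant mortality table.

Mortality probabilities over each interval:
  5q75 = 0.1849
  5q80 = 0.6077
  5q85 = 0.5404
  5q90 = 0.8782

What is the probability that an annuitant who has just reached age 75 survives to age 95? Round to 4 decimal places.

20p75 = (1 − 0.1849) × (1 − 0.6077) × (1 − 0.5404) × (1 − 0.8782).
= 0.8151 × 0.3923 × 0.4596 × 0.1218 = 0.017900.

0.0179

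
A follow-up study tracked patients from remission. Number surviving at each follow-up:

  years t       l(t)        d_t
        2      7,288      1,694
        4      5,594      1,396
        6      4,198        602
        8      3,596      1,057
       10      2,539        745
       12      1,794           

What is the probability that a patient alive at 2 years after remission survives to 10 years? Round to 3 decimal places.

The conditional survival probability is l(10)/l(2) = 2,539/7,288 = 0.348381.

0.348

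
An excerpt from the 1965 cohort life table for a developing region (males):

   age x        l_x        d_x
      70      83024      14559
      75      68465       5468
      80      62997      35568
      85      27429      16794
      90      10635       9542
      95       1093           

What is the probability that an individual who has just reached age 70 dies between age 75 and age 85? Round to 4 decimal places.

We want 5|10q70 = (l_75 − l_85)/l_70.
This is the probability of reaching 75 but not 85, conditional on being alive at 70: (l_75 − l_85) / l_70.
= (68465 − 27429) / 83024 = 41036 / 83024 = 0.494267.

0.4943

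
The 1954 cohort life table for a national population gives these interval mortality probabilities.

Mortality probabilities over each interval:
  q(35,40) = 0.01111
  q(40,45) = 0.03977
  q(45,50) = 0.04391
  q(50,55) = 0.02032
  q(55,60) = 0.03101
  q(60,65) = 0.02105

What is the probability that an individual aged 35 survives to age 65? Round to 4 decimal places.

Chaining the interval survival probabilities: (1 − 0.01111) × (1 − 0.03977) × (1 − 0.04391) × (1 − 0.02032) × (1 − 0.03101) × (1 − 0.02105).
= 0.98889 × 0.96023 × 0.95609 × 0.97968 × 0.96899 × 0.97895 = 0.843696.

0.8437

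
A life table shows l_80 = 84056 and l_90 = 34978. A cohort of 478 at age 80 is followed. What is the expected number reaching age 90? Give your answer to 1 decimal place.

198.9

The relevant probability is 34978/84056 = 0.416127.
Expected number = 478 × 0.416127 = 198.9.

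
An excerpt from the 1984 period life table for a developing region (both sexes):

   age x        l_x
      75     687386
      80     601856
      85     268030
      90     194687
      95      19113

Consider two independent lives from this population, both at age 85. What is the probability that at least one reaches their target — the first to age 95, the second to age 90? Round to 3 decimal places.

0.746

p₁ = l_95/l_85 = 19113/268030 = 0.071309; p₂ = l_90/l_85 = 194687/268030 = 0.726363.
P(at least one) = 1 − (1−p₁)(1−p₂) = 1 − 0.928691 × 0.273637 = 0.745876.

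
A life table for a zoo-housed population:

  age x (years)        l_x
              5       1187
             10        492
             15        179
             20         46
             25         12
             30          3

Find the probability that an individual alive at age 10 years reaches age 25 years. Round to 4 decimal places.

0.0244

The conditional survival probability is l_25/l_10 = 12/492 = 0.024390.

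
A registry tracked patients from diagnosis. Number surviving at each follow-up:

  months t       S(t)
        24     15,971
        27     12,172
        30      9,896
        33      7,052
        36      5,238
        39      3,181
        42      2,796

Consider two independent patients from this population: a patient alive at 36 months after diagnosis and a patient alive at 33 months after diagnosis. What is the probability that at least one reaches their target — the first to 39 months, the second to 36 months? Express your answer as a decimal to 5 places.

0.89898

p₁ = S(39)/S(36) = 3,181/5,238 = 0.607293; p₂ = S(36)/S(33) = 5,238/7,052 = 0.742768.
P(at least one) = 1 − (1−p₁)(1−p₂) = 1 − 0.392707 × 0.257232 = 0.898983.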